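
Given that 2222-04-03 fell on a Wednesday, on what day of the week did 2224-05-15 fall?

Day-of-year of April 3, 2222: 93.
Day-of-year of May 15, 2224: 136.
2222 has 365 days, so 365 − 93 = 272 days remain in 2222.
Full years: 2223: 365. Sum = 365.
Total: 272 + 365 + 136 = 773 days.
773 mod 7 = 3, so 3 days after Wednesday is Saturday.

Saturday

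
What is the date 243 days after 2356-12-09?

2357-08-09

Count 243 days after December 9, 2356:
December 2356: 31 − 9 = 22 days remain.
Then January (31), February 2357 (28), March (31), April (30), May (31), June (30), July (31): 31 + 28 + 31 + 30 + 31 + 30 + 31 = 212 days.
August 1–9, 2357: 9 days.
Residual: 243 days.
Total: 243 days.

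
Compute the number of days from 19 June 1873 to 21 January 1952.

28704

From June 19, 1873 to June 19, 1951: 78 years, of which 18 contain a Feb 29 — 60×365 + 18×366 = 28488 days.
(1900 is not a leap year (divisible by 100 but not 400).)
June 1951: 30 − 19 = 11 days remain.
Then July (31), August (31), September (30), October (31), November (30), December (31): 31 + 31 + 30 + 31 + 30 + 31 = 184 days.
January 1–21, 1952: 21 days.
Residual: 216 days.
Total: 28704 days.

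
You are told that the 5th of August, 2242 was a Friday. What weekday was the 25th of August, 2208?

Count forward from the earlier date (August 25, 2208) to the later (August 5, 2242):
From August 25, 2208 to August 25, 2241: 33 years, of which 8 contain a Feb 29 — 25×365 + 8×366 = 12053 days.
August 2241: 31 − 25 = 6 days remain.
Then 11 full months totalling 334 days.
August 1–5, 2242: 5 days.
Residual: 345 days.
Total: 12398 days.
12398 mod 7 = 1, so 1 day before Friday is Thursday.

Thursday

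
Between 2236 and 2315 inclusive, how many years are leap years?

Years divisible by 4: 2236, 2240, …, 2312 — 20 in all.
Of these, 2300 is divisible by 100 but not 400, so not leap.
Leap years: 20 − 1 = 19.

19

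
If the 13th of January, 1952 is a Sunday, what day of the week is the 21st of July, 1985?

Day-of-year of January 13, 1952: 13.
Day-of-year of July 21, 1985: 202.
1952 has 366 days, so 366 − 13 = 353 days remain in 1952.
Full years 1953–1984: 24 common + 8 leap = 24×365 + 8×366 = 11688 days.
Total: 353 + 11688 + 202 = 12243 days.
12243 is a multiple of 7, so the 21st of July, 1985 falls on the same weekday: Sunday.

Sunday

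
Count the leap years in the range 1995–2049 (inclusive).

Years divisible by 4: 1996, 2000, …, 2048 — 14 in all.
2000 is divisible by 400, so still leap.
No century exceptions apply. Count: 14.

14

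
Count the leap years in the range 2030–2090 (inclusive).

Years divisible by 4: 2032, 2036, …, 2088 — 15 in all.
No century exceptions apply. Count: 15.

15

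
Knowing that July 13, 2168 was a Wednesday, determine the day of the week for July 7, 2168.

Thursday

Count forward from the earlier date (July 7, 2168) to the later (July 13, 2168):
Within July 2168: 13 − 7 = 6 days.
6 mod 7 = 6, so 6 days before Wednesday is Thursday.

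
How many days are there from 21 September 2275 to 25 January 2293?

6336

From September 21, 2275 to September 21, 2292: 17 years, of which 5 contain a Feb 29 — 12×365 + 5×366 = 6210 days.
September 2292: 30 − 21 = 9 days remain.
Then October (31), November (30), December (31): 31 + 30 + 31 = 92 days.
January 1–25, 2293: 25 days.
Residual: 126 days.
Total: 6336 days.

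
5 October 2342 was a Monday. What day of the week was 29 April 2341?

Tuesday

Count forward from the earlier date (April 29, 2341) to the later (October 5, 2342):
Day-of-year of April 29, 2341: 119.
Day-of-year of October 5, 2342: 278.
2341 has 365 days, so 365 − 119 = 246 days remain in 2341.
Total: 246 + 278 = 524 days.
524 mod 7 = 6, so 6 days before Monday is Tuesday.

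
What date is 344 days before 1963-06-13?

1962-07-04

Count 344 days before June 13, 1963:
July 1962: 31 − 4 = 27 days remain.
Then 10 full months totalling 304 days.
June 1–13, 1963: 13 days.
Total: 27 + 304 + 13 = 344 days.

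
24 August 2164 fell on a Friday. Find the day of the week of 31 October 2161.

Saturday

Count forward from the earlier date (October 31, 2161) to the later (August 24, 2164):
October 31, 2161 → October 31, 2162: 365 days.
October 31, 2162 → October 31, 2163: 365 days.
October 2163: 31 − 31 = 0 days remain.
Then 9 full months totalling 274 days.
August 1–24, 2164: 24 days.
Residual: 298 days.
Total: 1028 days.
1028 mod 7 = 6, so 6 days before Friday is Saturday.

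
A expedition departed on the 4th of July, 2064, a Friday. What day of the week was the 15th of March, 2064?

Count forward from the earlier date (March 15, 2064) to the later (July 4, 2064):
March 2064: 31 − 15 = 16 days remain.
Then April (30), May (31), June (30): 30 + 31 + 30 = 91 days.
July 1–4, 2064: 4 days.
Total: 16 + 91 + 4 = 111 days.
111 mod 7 = 6, so 6 days before Friday is Saturday.

Saturday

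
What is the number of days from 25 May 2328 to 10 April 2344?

5799

Day-of-year of May 25, 2328: 146.
Day-of-year of April 10, 2344: 101.
2328 has 366 days, so 366 − 146 = 220 days remain in 2328.
Full years 2329–2343: 12 common + 3 leap = 12×365 + 3×366 = 5478 days.
Total: 220 + 5478 + 101 = 5799 days.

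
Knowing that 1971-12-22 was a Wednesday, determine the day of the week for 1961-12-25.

Monday

Count forward from the earlier date (December 25, 1961) to the later (December 22, 1971):
Day-of-year of December 25, 1961: 359.
Day-of-year of December 22, 1971: 356.
1961 has 365 days, so 365 − 359 = 6 days remain in 1961.
Full years 1962–1970: 7 common + 2 leap = 7×365 + 2×366 = 3287 days.
Total: 6 + 3287 + 356 = 3649 days.
3649 mod 7 = 2, so 2 days before Wednesday is Monday.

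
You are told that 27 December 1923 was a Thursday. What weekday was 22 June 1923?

Count forward from the earlier date (June 22, 1923) to the later (December 27, 1923):
June 1923: 30 − 22 = 8 days remain.
Then July (31), August (31), September (30), October (31), November (30): 31 + 31 + 30 + 31 + 30 = 153 days.
December 1–27, 1923: 27 days.
Total: 8 + 153 + 27 = 188 days.
188 mod 7 = 6, so 6 days before Thursday is Friday.

Friday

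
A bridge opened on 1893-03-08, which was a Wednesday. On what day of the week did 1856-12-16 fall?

Count forward from the earlier date (December 16, 1856) to the later (March 8, 1893):
Day-of-year of December 16, 1856: 351.
Day-of-year of March 8, 1893: 67.
1856 has 366 days, so 366 − 351 = 15 days remain in 1856.
Full years 1857–1892: 27 common + 9 leap = 27×365 + 9×366 = 13149 days.
Total: 15 + 13149 + 67 = 13231 days.
13231 mod 7 = 1, so 1 day before Wednesday is Tuesday.

Tuesday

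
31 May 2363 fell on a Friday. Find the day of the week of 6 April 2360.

Count forward from the earlier date (April 6, 2360) to the later (May 31, 2363):
Day-of-year of April 6, 2360: 97.
Day-of-year of May 31, 2363: 151.
2360 has 366 days, so 366 − 97 = 269 days remain in 2360.
Full years: 2361: 365; 2362: 365. Sum = 730.
Total: 269 + 730 + 151 = 1150 days.
1150 mod 7 = 2, so 2 days before Friday is Wednesday.

Wednesday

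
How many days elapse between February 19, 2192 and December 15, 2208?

From February 19, 2192 to February 19, 2208: 16 years, of which 3 contain a Feb 29 — 13×365 + 3×366 = 5843 days.
(2200 is not a leap year (divisible by 100 but not 400).)
February 2208: 29 − 19 = 10 days remain (2208 is a leap year, so February has 29 days).
Then 9 full months totalling 275 days.
December 1–15, 2208: 15 days.
Residual: 300 days.
Total: 6143 days.

6143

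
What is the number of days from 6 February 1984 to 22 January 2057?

26649

Day-of-year of February 6, 1984: 37.
Day-of-year of January 22, 2057: 22.
1984 has 366 days, so 366 − 37 = 329 days remain in 1984.
Full years 1985–2056: 54 common + 18 leap = 54×365 + 18×366 = 26298 days.
Total: 329 + 26298 + 22 = 26649 days.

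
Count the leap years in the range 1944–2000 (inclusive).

Years divisible by 4: 1944, 1948, …, 2000 — 15 in all.
2000 is divisible by 400, so still leap.
No century exceptions apply. Count: 15.

15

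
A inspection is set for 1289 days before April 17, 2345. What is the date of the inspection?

October 6, 2341

Count 1289 days before April 17, 2345:
Day-of-year of October 6, 2341: 279.
Day-of-year of April 17, 2345: 107.
2341 has 365 days, so 365 − 279 = 86 days remain in 2341.
Full years: 2342: 365; 2343: 365; 2344: 366. Sum = 1096.
Total: 86 + 1096 + 107 = 1289 days.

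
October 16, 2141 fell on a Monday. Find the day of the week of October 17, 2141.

Within October 2141: 17 − 16 = 1 day.
1 mod 7 = 1, so 1 day after Monday is Tuesday.

Tuesday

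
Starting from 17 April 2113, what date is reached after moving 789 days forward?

15 June 2115

Count 789 days after April 17, 2113:
April 2113: 30 − 17 = 13 days remain.
Then 25 full months totalling 761 days.
June 1–15, 2115: 15 days.
Total: 13 + 761 + 15 = 789 days.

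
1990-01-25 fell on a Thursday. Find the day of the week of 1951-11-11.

Count forward from the earlier date (November 11, 1951) to the later (January 25, 1990):
From November 11, 1951 to November 11, 1989: 38 years, of which 10 contain a Feb 29 — 28×365 + 10×366 = 13880 days.
November 1989: 30 − 11 = 19 days remain.
Then December (31): 31 days.
January 1–25, 1990: 25 days.
Residual: 75 days.
Total: 13955 days.
13955 mod 7 = 4, so 4 days before Thursday is Sunday.

Sunday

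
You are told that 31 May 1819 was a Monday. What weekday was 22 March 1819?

Monday

Count forward from the earlier date (March 22, 1819) to the later (May 31, 1819):
March 1819: 31 − 22 = 9 days remain.
Then April (30): 30 days.
May 1–31, 1819: 31 days.
Total: 9 + 30 + 31 = 70 days.
70 is a multiple of 7, so 22 March 1819 falls on the same weekday: Monday.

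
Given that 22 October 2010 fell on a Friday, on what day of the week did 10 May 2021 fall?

Monday

Day-of-year of October 22, 2010: 295.
Day-of-year of May 10, 2021: 130.
2010 has 365 days, so 365 − 295 = 70 days remain in 2010.
Full years 2011–2020: 7 common + 3 leap = 7×365 + 3×366 = 3653 days.
Total: 70 + 3653 + 130 = 3853 days.
3853 mod 7 = 3, so 3 days after Friday is Monday.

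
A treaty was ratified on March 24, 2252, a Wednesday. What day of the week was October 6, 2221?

Saturday

Count forward from the earlier date (October 6, 2221) to the later (March 24, 2252):
Day-of-year of October 6, 2221: 279.
Day-of-year of March 24, 2252: 84.
2221 has 365 days, so 365 − 279 = 86 days remain in 2221.
Full years 2222–2251: 23 common + 7 leap = 23×365 + 7×366 = 10957 days.
Total: 86 + 10957 + 84 = 11127 days.
11127 mod 7 = 4, so 4 days before Wednesday is Saturday.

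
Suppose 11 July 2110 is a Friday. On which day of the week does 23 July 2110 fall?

Within July 2110: 23 − 11 = 12 days.
12 mod 7 = 5, so 5 days after Friday is Wednesday.

Wednesday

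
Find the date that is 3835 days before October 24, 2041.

April 25, 2031

Count 3835 days before October 24, 2041:
From April 25, 2031 to April 25, 2041: 10 years, of which 3 contain a Feb 29 — 7×365 + 3×366 = 3653 days.
April 2041: 30 − 25 = 5 days remain.
Then May (31), June (30), July (31), August (31), September (30): 31 + 30 + 31 + 31 + 30 = 153 days.
October 1–24, 2041: 24 days.
Residual: 182 days.
Total: 3835 days.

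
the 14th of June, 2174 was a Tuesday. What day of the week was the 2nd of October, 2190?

From June 14, 2174 to June 14, 2190: 16 years, of which 4 contain a Feb 29 — 12×365 + 4×366 = 5844 days.
June 2190: 30 − 14 = 16 days remain.
Then July (31), August (31), September (30): 31 + 31 + 30 = 92 days.
October 1–2, 2190: 2 days.
Residual: 110 days.
Total: 5954 days.
5954 mod 7 = 4, so 4 days after Tuesday is Saturday.

Saturday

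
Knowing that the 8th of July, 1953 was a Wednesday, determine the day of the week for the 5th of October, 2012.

Day-of-year of July 8, 1953: 189.
Day-of-year of October 5, 2012: 279.
1953 has 365 days, so 365 − 189 = 176 days remain in 1953.
Full years 1954–2011: 44 common + 14 leap = 44×365 + 14×366 = 21184 days.
Total: 176 + 21184 + 279 = 21639 days.
21639 mod 7 = 2, so 2 days after Wednesday is Friday.

Friday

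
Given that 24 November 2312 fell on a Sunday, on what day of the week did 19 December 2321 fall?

Day-of-year of November 24, 2312: 329.
Day-of-year of December 19, 2321: 353.
2312 has 366 days, so 366 − 329 = 37 days remain in 2312.
Full years 2313–2320: 6 common + 2 leap = 6×365 + 2×366 = 2922 days.
Total: 37 + 2922 + 353 = 3312 days.
3312 mod 7 = 1, so 1 day after Sunday is Monday.

Monday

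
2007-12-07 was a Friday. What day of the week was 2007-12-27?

Within December 2007: 27 − 7 = 20 days.
20 mod 7 = 6, so 6 days after Friday is Thursday.

Thursday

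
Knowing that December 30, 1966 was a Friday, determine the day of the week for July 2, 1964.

Thursday

Count forward from the earlier date (July 2, 1964) to the later (December 30, 1966):
July 2, 1964 → July 2, 1965: 365 days.
July 2, 1965 → July 2, 1966: 365 days.
July 1966: 31 − 2 = 29 days remain.
Then August (31), September (30), October (31), November (30): 31 + 30 + 31 + 30 = 122 days.
December 1–30, 1966: 30 days.
Residual: 181 days.
Total: 911 days.
911 mod 7 = 1, so 1 day before Friday is Thursday.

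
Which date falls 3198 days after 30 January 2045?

2 November 2053

Count 3198 days after January 30, 2045:
From January 30, 2045 to January 30, 2053: 8 years, of which 2 contain a Feb 29 — 6×365 + 2×366 = 2922 days.
January 2053: 31 − 30 = 1 day remains.
Then 9 full months totalling 273 days.
November 1–2, 2053: 2 days.
Residual: 276 days.
Total: 3198 days.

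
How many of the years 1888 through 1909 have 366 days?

Years divisible by 4 in [1888, 1909]: 1888, 1892, 1896, 1900, 1904, 1908.
Of these, 1900 is divisible by 100 but not 400, so not leap.
Leap years: 6 − 1 = 5.

5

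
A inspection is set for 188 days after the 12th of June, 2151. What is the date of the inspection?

the 17th of December, 2151

Count 188 days after June 12, 2151:
June 2151: 30 − 12 = 18 days remain.
Then July (31), August (31), September (30), October (31), November (30): 31 + 31 + 30 + 31 + 30 = 153 days.
December 1–17, 2151: 17 days.
Total: 18 + 153 + 17 = 188 days.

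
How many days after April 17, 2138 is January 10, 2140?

633

April 17, 2138 → April 17, 2139: 365 days.
April 2139: 30 − 17 = 13 days remain.
Then May (31), June (30), July (31), August (31), September (30), October (31), November (30), December (31): 31 + 30 + 31 + 31 + 30 + 31 + 30 + 31 = 245 days.
January 1–10, 2140: 10 days.
Residual: 268 days.
Total: 633 days.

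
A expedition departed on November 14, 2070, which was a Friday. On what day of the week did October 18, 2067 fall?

Count forward from the earlier date (October 18, 2067) to the later (November 14, 2070):
Day-of-year of October 18, 2067: 291.
Day-of-year of November 14, 2070: 318.
2067 has 365 days, so 365 − 291 = 74 days remain in 2067.
Full years: 2068: 366; 2069: 365. Sum = 731.
Total: 74 + 731 + 318 = 1123 days.
1123 mod 7 = 3, so 3 days before Friday is Tuesday.

Tuesday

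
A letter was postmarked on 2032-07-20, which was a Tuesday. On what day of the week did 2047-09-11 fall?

From July 20, 2032 to July 20, 2047: 15 years, of which 3 contain a Feb 29 — 12×365 + 3×366 = 5478 days.
July 2047: 31 − 20 = 11 days remain.
Then August (31): 31 days.
September 1–11, 2047: 11 days.
Residual: 53 days.
Total: 5531 days.
5531 mod 7 = 1, so 1 day after Tuesday is Wednesday.

Wednesday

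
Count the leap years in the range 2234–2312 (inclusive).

Years divisible by 4: 2236, 2240, …, 2312 — 20 in all.
Of these, 2300 is divisible by 100 but not 400, so not leap.
Leap years: 20 − 1 = 19.

19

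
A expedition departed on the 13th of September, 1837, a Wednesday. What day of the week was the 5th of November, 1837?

September 1837: 30 − 13 = 17 days remain.
Then October (31): 31 days.
November 1–5, 1837: 5 days.
Total: 17 + 31 + 5 = 53 days.
53 mod 7 = 4, so 4 days after Wednesday is Sunday.

Sunday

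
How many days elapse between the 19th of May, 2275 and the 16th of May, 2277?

May 19, 2275 → May 19, 2276: 366 days (2276 is a leap year).
May 2276: 31 − 19 = 12 days remain.
Then 11 full months totalling 334 days.
May 1–16, 2277: 16 days.
Residual: 362 days.
Total: 728 days.

728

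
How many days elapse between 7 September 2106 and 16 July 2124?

From September 7, 2106 to September 7, 2123: 17 years, of which 4 contain a Feb 29 — 13×365 + 4×366 = 6209 days.
September 2123: 30 − 7 = 23 days remain.
Then 9 full months totalling 274 days.
July 1–16, 2124: 16 days.
Residual: 313 days.
Total: 6522 days.

6522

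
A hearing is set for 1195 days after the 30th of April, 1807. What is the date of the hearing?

the 7th of August, 1810

Count 1195 days after April 30, 1807:
Day-of-year of April 30, 1807: 120.
Day-of-year of August 7, 1810: 219.
1807 has 365 days, so 365 − 120 = 245 days remain in 1807.
Full years: 1808: 366; 1809: 365. Sum = 731.
Total: 245 + 731 + 219 = 1195 days.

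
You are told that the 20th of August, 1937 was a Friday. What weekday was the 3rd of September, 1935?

Count forward from the earlier date (September 3, 1935) to the later (August 20, 1937):
September 3, 1935 → September 3, 1936: 366 days (1936 is a leap year).
September 1936: 30 − 3 = 27 days remain.
Then 10 full months totalling 304 days.
August 1–20, 1937: 20 days.
Residual: 351 days.
Total: 717 days.
717 mod 7 = 3, so 3 days before Friday is Tuesday.

Tuesday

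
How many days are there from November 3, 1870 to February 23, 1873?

November 3, 1870 → November 3, 1871: 365 days.
November 3, 1871 → November 3, 1872: 366 days (1872 is a leap year).
November 1872: 30 − 3 = 27 days remain.
Then December (31), January (31): 31 + 31 = 62 days.
February 1–23, 1873: 23 days (1873 is not a leap year).
Residual: 112 days.
Total: 843 days.

843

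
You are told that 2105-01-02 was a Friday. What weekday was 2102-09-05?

Count forward from the earlier date (September 5, 2102) to the later (January 2, 2105):
September 5, 2102 → September 5, 2103: 365 days.
September 5, 2103 → September 5, 2104: 366 days (2104 is a leap year).
September 2104: 30 − 5 = 25 days remain.
Then October (31), November (30), December (31): 31 + 30 + 31 = 92 days.
January 1–2, 2105: 2 days.
Residual: 119 days.
Total: 850 days.
850 mod 7 = 3, so 3 days before Friday is Tuesday.

Tuesday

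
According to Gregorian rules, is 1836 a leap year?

Yes

1836 is a leap year.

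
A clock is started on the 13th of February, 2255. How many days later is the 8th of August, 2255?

176

February 2255: 28 − 13 = 15 days remain (2255 is not a leap year, so February has 28 days).
Then March (31), April (30), May (31), June (30), July (31): 31 + 30 + 31 + 30 + 31 = 153 days.
August 1–8, 2255: 8 days.
Total: 15 + 153 + 8 = 176 days.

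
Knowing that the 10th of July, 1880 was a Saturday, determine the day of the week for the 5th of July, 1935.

Friday

From July 10, 1880 to July 10, 1934: 54 years, of which 12 contain a Feb 29 — 42×365 + 12×366 = 19722 days.
(1900 is not a leap year (divisible by 100 but not 400).)
July 1934: 31 − 10 = 21 days remain.
Then 11 full months totalling 334 days.
July 1–5, 1935: 5 days.
Residual: 360 days.
Total: 20082 days.
20082 mod 7 = 6, so 6 days after Saturday is Friday.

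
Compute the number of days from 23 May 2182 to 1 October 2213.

Day-of-year of May 23, 2182: 143.
Day-of-year of October 1, 2213: 274.
2182 has 365 days, so 365 − 143 = 222 days remain in 2182.
Full years 2183–2212: 23 common + 7 leap = 23×365 + 7×366 = 10957 days.
Total: 222 + 10957 + 274 = 11453 days.

11453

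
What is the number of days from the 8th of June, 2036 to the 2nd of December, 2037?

June 8, 2036 → June 8, 2037: 365 days.
June 2037: 30 − 8 = 22 days remain.
Then July (31), August (31), September (30), October (31), November (30): 31 + 31 + 30 + 31 + 30 = 153 days.
December 1–2, 2037: 2 days.
Residual: 177 days.
Total: 542 days.

542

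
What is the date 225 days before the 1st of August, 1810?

the 19th of December, 1809

Count 225 days before August 1, 1810:
Day-of-year of December 19, 1809: 353.
Day-of-year of August 1, 1810: 213.
1809 has 365 days, so 365 − 353 = 12 days remain in 1809.
Total: 12 + 213 = 225 days.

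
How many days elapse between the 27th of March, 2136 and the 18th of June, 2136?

83

March 2136: 31 − 27 = 4 days remain.
Then April (30), May (31): 30 + 31 = 61 days.
June 1–18, 2136: 18 days.
Total: 4 + 61 + 18 = 83 days.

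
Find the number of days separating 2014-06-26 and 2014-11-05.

June 2014: 30 − 26 = 4 days remain.
Then July (31), August (31), September (30), October (31): 31 + 31 + 30 + 31 = 123 days.
November 1–5, 2014: 5 days.
Total: 4 + 123 + 5 = 132 days.

132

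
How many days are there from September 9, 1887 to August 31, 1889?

September 1887: 30 − 9 = 21 days remain.
Then 22 full months totalling 670 days.
August 1–31, 1889: 31 days.
Total: 21 + 670 + 31 = 722 days.

722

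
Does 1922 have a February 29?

No

1922 is not a leap year.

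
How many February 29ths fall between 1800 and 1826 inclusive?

6

Years divisible by 4 in [1800, 1826]: 1800, 1804, 1808, 1812, 1816, 1820, 1824.
Of these, 1800 is divisible by 100 but not 400, so not leap.
Leap years: 7 − 1 = 6.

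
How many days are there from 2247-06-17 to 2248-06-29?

June 17, 2247 → June 17, 2248: 366 days (2248 is a leap year).
Within June 2248: 29 − 17 = 12 days.
Total: 378 days.

378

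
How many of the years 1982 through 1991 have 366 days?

2

Years divisible by 4 in [1982, 1991]: 1984, 1988.
No century exceptions apply. Count: 2.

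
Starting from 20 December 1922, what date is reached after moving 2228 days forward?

25 January 1929

Count 2228 days after December 20, 1922:
December 20, 1922 → December 20, 1923: 365 days.
December 20, 1923 → December 20, 1924: 366 days (1924 is a leap year).
December 20, 1924 → December 20, 1925: 365 days.
December 20, 1925 → December 20, 1926: 365 days.
December 20, 1926 → December 20, 1927: 365 days.
December 20, 1927 → December 20, 1928: 366 days (1928 is a leap year).
December 1928: 31 − 20 = 11 days remain.
January 1–25, 1929: 25 days.
Residual: 36 days.
Total: 2228 days.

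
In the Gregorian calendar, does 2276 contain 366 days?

2276 is a leap year.

Yes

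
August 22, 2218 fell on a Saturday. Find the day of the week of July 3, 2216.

Wednesday

Count forward from the earlier date (July 3, 2216) to the later (August 22, 2218):
July 2216: 31 − 3 = 28 days remain.
Then 24 full months totalling 730 days.
August 1–22, 2218: 22 days.
Total: 28 + 730 + 22 = 780 days.
780 mod 7 = 3, so 3 days before Saturday is Wednesday.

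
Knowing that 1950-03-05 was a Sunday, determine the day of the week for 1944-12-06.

Wednesday

Count forward from the earlier date (December 6, 1944) to the later (March 5, 1950):
Day-of-year of December 6, 1944: 341.
Day-of-year of March 5, 1950: 64.
1944 has 366 days, so 366 − 341 = 25 days remain in 1944.
Full years: 1945: 365; 1946: 365; 1947: 365; 1948: 366; 1949: 365. Sum = 1826.
Total: 25 + 1826 + 64 = 1915 days.
1915 mod 7 = 4, so 4 days before Sunday is Wednesday.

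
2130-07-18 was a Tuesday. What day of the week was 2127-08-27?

Wednesday

Count forward from the earlier date (August 27, 2127) to the later (July 18, 2130):
Day-of-year of August 27, 2127: 239.
Day-of-year of July 18, 2130: 199.
2127 has 365 days, so 365 − 239 = 126 days remain in 2127.
Full years: 2128: 366; 2129: 365. Sum = 731.
Total: 126 + 731 + 199 = 1056 days.
1056 mod 7 = 6, so 6 days before Tuesday is Wednesday.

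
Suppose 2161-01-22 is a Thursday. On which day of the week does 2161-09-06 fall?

Sunday

January 2161: 31 − 22 = 9 days remain.
Then February 2161 (28), March (31), April (30), May (31), June (30), July (31), August (31): 28 + 31 + 30 + 31 + 30 + 31 + 31 = 212 days.
September 1–6, 2161: 6 days.
Total: 9 + 212 + 6 = 227 days.
227 mod 7 = 3, so 3 days after Thursday is Sunday.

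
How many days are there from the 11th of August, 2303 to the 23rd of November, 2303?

104

August 2303: 31 − 11 = 20 days remain.
Then September (30), October (31): 30 + 31 = 61 days.
November 1–23, 2303: 23 days.
Total: 20 + 61 + 23 = 104 days.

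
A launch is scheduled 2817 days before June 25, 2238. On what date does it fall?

October 8, 2230

Count 2817 days before June 25, 2238:
Day-of-year of October 8, 2230: 281.
Day-of-year of June 25, 2238: 176.
2230 has 365 days, so 365 − 281 = 84 days remain in 2230.
Full years 2231–2237: 5 common + 2 leap = 5×365 + 2×366 = 2557 days.
Total: 84 + 2557 + 176 = 2817 days.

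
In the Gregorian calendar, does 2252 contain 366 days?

2252 is a leap year.

Yes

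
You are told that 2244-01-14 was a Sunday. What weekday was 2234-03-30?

Sunday

Count forward from the earlier date (March 30, 2234) to the later (January 14, 2244):
From March 30, 2234 to March 30, 2243: 9 years, of which 2 contain a Feb 29 — 7×365 + 2×366 = 3287 days.
March 2243: 31 − 30 = 1 day remains.
Then 9 full months totalling 275 days.
January 1–14, 2244: 14 days.
Residual: 290 days.
Total: 3577 days.
3577 is a multiple of 7, so 2234-03-30 falls on the same weekday: Sunday.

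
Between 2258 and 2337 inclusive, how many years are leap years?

19

Years divisible by 4: 2260, 2264, …, 2336 — 20 in all.
Of these, 2300 is divisible by 100 but not 400, so not leap.
Leap years: 20 − 1 = 19.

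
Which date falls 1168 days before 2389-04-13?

2386-01-31

Count 1168 days before April 13, 2389:
Day-of-year of January 31, 2386: 31.
Day-of-year of April 13, 2389: 103.
2386 has 365 days, so 365 − 31 = 334 days remain in 2386.
Full years: 2387: 365; 2388: 366. Sum = 731.
Total: 334 + 731 + 103 = 1168 days.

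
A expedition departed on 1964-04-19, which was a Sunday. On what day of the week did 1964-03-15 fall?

Sunday

Count forward from the earlier date (March 15, 1964) to the later (April 19, 1964):
March 1964: 31 − 15 = 16 days remain.
April 1–19, 1964: 19 days.
Total: 16 + 19 = 35 days.
35 is a multiple of 7, so 1964-03-15 falls on the same weekday: Sunday.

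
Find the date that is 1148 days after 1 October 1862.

22 November 1865

Count 1148 days after October 1, 1862:
October 1, 1862 → October 1, 1863: 365 days.
October 1, 1863 → October 1, 1864: 366 days (1864 is a leap year).
October 1, 1864 → October 1, 1865: 365 days.
October 1865: 31 − 1 = 30 days remain.
November 1–22, 1865: 22 days.
Residual: 52 days.
Total: 1148 days.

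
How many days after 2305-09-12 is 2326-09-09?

Day-of-year of September 12, 2305: 255.
Day-of-year of September 9, 2326: 252.
2305 has 365 days, so 365 − 255 = 110 days remain in 2305.
Full years 2306–2325: 15 common + 5 leap = 15×365 + 5×366 = 7305 days.
Total: 110 + 7305 + 252 = 7667 days.

7667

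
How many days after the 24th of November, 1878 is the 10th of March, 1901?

8141

From November 24, 1878 to November 24, 1900: 22 years, of which 5 contain a Feb 29 — 17×365 + 5×366 = 8035 days.
(1900 is not a leap year (divisible by 100 but not 400).)
November 1900: 30 − 24 = 6 days remain.
Then December (31), January (31), February 1901 (28): 31 + 31 + 28 = 90 days.
March 1–10, 1901: 10 days.
Residual: 106 days.
Total: 8141 days.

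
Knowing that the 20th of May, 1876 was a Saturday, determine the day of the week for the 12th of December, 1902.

Day-of-year of May 20, 1876: 141.
Day-of-year of December 12, 1902: 346.
1876 has 366 days, so 366 − 141 = 225 days remain in 1876.
Full years 1877–1901: 20 common + 5 leap = 20×365 + 5×366 = 9130 days.
Total: 225 + 9130 + 346 = 9701 days.
9701 mod 7 = 6, so 6 days after Saturday is Friday.

Friday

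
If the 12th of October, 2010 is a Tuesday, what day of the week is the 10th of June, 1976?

Thursday

Count forward from the earlier date (June 10, 1976) to the later (October 12, 2010):
Day-of-year of June 10, 1976: 162.
Day-of-year of October 12, 2010: 285.
1976 has 366 days, so 366 − 162 = 204 days remain in 1976.
Full years 1977–2009: 25 common + 8 leap = 25×365 + 8×366 = 12053 days.
Total: 204 + 12053 + 285 = 12542 days.
12542 mod 7 = 5, so 5 days before Tuesday is Thursday.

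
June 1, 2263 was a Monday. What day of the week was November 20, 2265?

Monday

Day-of-year of June 1, 2263: 152.
Day-of-year of November 20, 2265: 324.
2263 has 365 days, so 365 − 152 = 213 days remain in 2263.
Full years: 2264: 366. Sum = 366.
Total: 213 + 366 + 324 = 903 days.
903 is a multiple of 7, so November 20, 2265 falls on the same weekday: Monday.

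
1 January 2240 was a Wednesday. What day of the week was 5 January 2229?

Count forward from the earlier date (January 5, 2229) to the later (January 1, 2240):
Day-of-year of January 5, 2229: 5.
Day-of-year of January 1, 2240: 1.
2229 has 365 days, so 365 − 5 = 360 days remain in 2229.
Full years 2230–2239: 8 common + 2 leap = 8×365 + 2×366 = 3652 days.
Total: 360 + 3652 + 1 = 4013 days.
4013 mod 7 = 2, so 2 days before Wednesday is Monday.

Monday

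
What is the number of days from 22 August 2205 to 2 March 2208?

August 22, 2205 → August 22, 2206: 365 days.
August 22, 2206 → August 22, 2207: 365 days.
August 2207: 31 − 22 = 9 days remain.
Then September (30), October (31), November (30), December (31), January (31), February 2208 (29): 30 + 31 + 30 + 31 + 31 + 29 = 182 days.
March 1–2, 2208: 2 days.
Residual: 193 days.
Total: 923 days.

923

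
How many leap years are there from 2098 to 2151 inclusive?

Years divisible by 4: 2100, 2104, …, 2148 — 13 in all.
Of these, 2100 is divisible by 100 but not 400, so not leap.
Leap years: 13 − 1 = 12.

12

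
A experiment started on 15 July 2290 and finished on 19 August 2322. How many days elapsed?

Day-of-year of July 15, 2290: 196.
Day-of-year of August 19, 2322: 231.
2290 has 365 days, so 365 − 196 = 169 days remain in 2290.
Full years 2291–2321: 24 common + 7 leap = 24×365 + 7×366 = 11322 days.
Total: 169 + 11322 + 231 = 11722 days.

11722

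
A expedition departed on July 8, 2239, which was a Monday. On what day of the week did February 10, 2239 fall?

Sunday

Count forward from the earlier date (February 10, 2239) to the later (July 8, 2239):
February 2239: 28 − 10 = 18 days remain (2239 is not a leap year, so February has 28 days).
Then March (31), April (30), May (31), June (30): 31 + 30 + 31 + 30 = 122 days.
July 1–8, 2239: 8 days.
Total: 18 + 122 + 8 = 148 days.
148 mod 7 = 1, so 1 day before Monday is Sunday.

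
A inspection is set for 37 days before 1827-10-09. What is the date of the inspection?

1827-09-02

Count 37 days before October 9, 1827:
September 1827: 30 − 2 = 28 days remain.
October 1–9, 1827: 9 days.
Total: 28 + 9 = 37 days.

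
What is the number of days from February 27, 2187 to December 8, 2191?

February 27, 2187 → February 27, 2188: 365 days.
February 27, 2188 → February 27, 2189: 366 days (2188 is a leap year).
February 27, 2189 → February 27, 2190: 365 days.
February 27, 2190 → February 27, 2191: 365 days.
February 2191: 28 − 27 = 1 day remains (2191 is not a leap year, so February has 28 days).
Then 9 full months totalling 275 days.
December 1–8, 2191: 8 days.
Residual: 284 days.
Total: 1745 days.

1745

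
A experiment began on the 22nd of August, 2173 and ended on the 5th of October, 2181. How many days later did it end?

2966

Day-of-year of August 22, 2173: 234.
Day-of-year of October 5, 2181: 278.
2173 has 365 days, so 365 − 234 = 131 days remain in 2173.
Full years 2174–2180: 5 common + 2 leap = 5×365 + 2×366 = 2557 days.
Total: 131 + 2557 + 278 = 2966 days.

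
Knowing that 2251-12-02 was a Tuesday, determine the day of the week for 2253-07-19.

December 2, 2251 → December 2, 2252: 366 days (2252 is a leap year).
December 2252: 31 − 2 = 29 days remain.
Then January (31), February 2253 (28), March (31), April (30), May (31), June (30): 31 + 28 + 31 + 30 + 31 + 30 = 181 days.
July 1–19, 2253: 19 days.
Residual: 229 days.
Total: 595 days.
595 is a multiple of 7, so 2253-07-19 falls on the same weekday: Tuesday.

Tuesday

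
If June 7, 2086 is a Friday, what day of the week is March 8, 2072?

Count forward from the earlier date (March 8, 2072) to the later (June 7, 2086):
From March 8, 2072 to March 8, 2086: 14 years, of which 3 contain a Feb 29 — 11×365 + 3×366 = 5113 days.
March 2086: 31 − 8 = 23 days remain.
Then April (30), May (31): 30 + 31 = 61 days.
June 1–7, 2086: 7 days.
Residual: 91 days.
Total: 5204 days.
5204 mod 7 = 3, so 3 days before Friday is Tuesday.

Tuesday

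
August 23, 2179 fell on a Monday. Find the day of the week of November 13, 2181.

August 23, 2179 → August 23, 2180: 366 days (2180 is a leap year).
August 23, 2180 → August 23, 2181: 365 days.
August 2181: 31 − 23 = 8 days remain.
Then September (30), October (31): 30 + 31 = 61 days.
November 1–13, 2181: 13 days.
Residual: 82 days.
Total: 813 days.
813 mod 7 = 1, so 1 day after Monday is Tuesday.

Tuesday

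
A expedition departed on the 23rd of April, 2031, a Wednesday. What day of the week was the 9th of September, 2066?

Thursday

From April 23, 2031 to April 23, 2066: 35 years, of which 9 contain a Feb 29 — 26×365 + 9×366 = 12784 days.
April 2066: 30 − 23 = 7 days remain.
Then May (31), June (30), July (31), August (31): 31 + 30 + 31 + 31 = 123 days.
September 1–9, 2066: 9 days.
Residual: 139 days.
Total: 12923 days.
12923 mod 7 = 1, so 1 day after Wednesday is Thursday.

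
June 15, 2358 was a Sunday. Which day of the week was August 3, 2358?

June 2358: 30 − 15 = 15 days remain.
Then July (31): 31 days.
August 1–3, 2358: 3 days.
Total: 15 + 31 + 3 = 49 days.
49 is a multiple of 7, so August 3, 2358 falls on the same weekday: Sunday.

Sunday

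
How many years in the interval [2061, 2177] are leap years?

Years divisible by 4: 2064, 2068, …, 2176 — 29 in all.
Of these, 2100 is divisible by 100 but not 400, so not leap.
Leap years: 29 − 1 = 28.

28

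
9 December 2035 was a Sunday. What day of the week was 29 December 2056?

Day-of-year of December 9, 2035: 343.
Day-of-year of December 29, 2056: 364.
2035 has 365 days, so 365 − 343 = 22 days remain in 2035.
Full years 2036–2055: 15 common + 5 leap = 15×365 + 5×366 = 7305 days.
Total: 22 + 7305 + 364 = 7691 days.
7691 mod 7 = 5, so 5 days after Sunday is Friday.

Friday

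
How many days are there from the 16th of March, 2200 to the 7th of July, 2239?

From March 16, 2200 to March 16, 2239: 39 years, of which 9 contain a Feb 29 — 30×365 + 9×366 = 14244 days.
March 2239: 31 − 16 = 15 days remain.
Then April (30), May (31), June (30): 30 + 31 + 30 = 91 days.
July 1–7, 2239: 7 days.
Residual: 113 days.
Total: 14357 days.

14357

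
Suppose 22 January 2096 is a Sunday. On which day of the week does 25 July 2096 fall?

Wednesday

January 2096: 31 − 22 = 9 days remain.
Then February 2096 (29), March (31), April (30), May (31), June (30): 29 + 31 + 30 + 31 + 30 = 151 days.
July 1–25, 2096: 25 days.
Total: 9 + 151 + 25 = 185 days.
185 mod 7 = 3, so 3 days after Sunday is Wednesday.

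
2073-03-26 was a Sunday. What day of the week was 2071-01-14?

Count forward from the earlier date (January 14, 2071) to the later (March 26, 2073):
Day-of-year of January 14, 2071: 14.
Day-of-year of March 26, 2073: 85.
2071 has 365 days, so 365 − 14 = 351 days remain in 2071.
Full years: 2072: 366. Sum = 366.
Total: 351 + 366 + 85 = 802 days.
802 mod 7 = 4, so 4 days before Sunday is Wednesday.

Wednesday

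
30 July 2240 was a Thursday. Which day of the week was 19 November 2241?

July 30, 2240 → July 30, 2241: 365 days.
July 2241: 31 − 30 = 1 day remains.
Then August (31), September (30), October (31): 31 + 30 + 31 = 92 days.
November 1–19, 2241: 19 days.
Residual: 112 days.
Total: 477 days.
477 mod 7 = 1, so 1 day after Thursday is Friday.

Friday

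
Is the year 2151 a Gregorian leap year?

2151 is not a leap year.

No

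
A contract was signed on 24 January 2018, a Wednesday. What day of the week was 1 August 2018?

Wednesday

January 2018: 31 − 24 = 7 days remain.
Then February 2018 (28), March (31), April (30), May (31), June (30), July (31): 28 + 31 + 30 + 31 + 30 + 31 = 181 days.
August 1, 2018: 1 day.
Total: 7 + 181 + 1 = 189 days.
189 is a multiple of 7, so 1 August 2018 falls on the same weekday: Wednesday.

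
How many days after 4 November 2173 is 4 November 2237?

23375

Day-of-year of November 4, 2173: 308.
Day-of-year of November 4, 2237: 308.
2173 has 365 days, so 365 − 308 = 57 days remain in 2173.
Full years 2174–2236: 48 common + 15 leap = 48×365 + 15×366 = 23010 days.
Total: 57 + 23010 + 308 = 23375 days.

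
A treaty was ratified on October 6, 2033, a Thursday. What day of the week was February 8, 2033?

Count forward from the earlier date (February 8, 2033) to the later (October 6, 2033):
February 2033: 28 − 8 = 20 days remain (2033 is not a leap year, so February has 28 days).
Then March (31), April (30), May (31), June (30), July (31), August (31), September (30): 31 + 30 + 31 + 30 + 31 + 31 + 30 = 214 days.
October 1–6, 2033: 6 days.
Total: 20 + 214 + 6 = 240 days.
240 mod 7 = 2, so 2 days before Thursday is Tuesday.

Tuesday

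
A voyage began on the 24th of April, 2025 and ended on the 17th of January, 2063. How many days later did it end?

13782

From April 24, 2025 to April 24, 2062: 37 years, of which 9 contain a Feb 29 — 28×365 + 9×366 = 13514 days.
April 2062: 30 − 24 = 6 days remain.
Then May (31), June (30), July (31), August (31), September (30), October (31), November (30), December (31): 31 + 30 + 31 + 31 + 30 + 31 + 30 + 31 = 245 days.
January 1–17, 2063: 17 days.
Residual: 268 days.
Total: 13782 days.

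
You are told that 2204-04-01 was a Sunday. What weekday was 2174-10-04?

Count forward from the earlier date (October 4, 2174) to the later (April 1, 2204):
From October 4, 2174 to October 4, 2203: 29 years, of which 6 contain a Feb 29 — 23×365 + 6×366 = 10591 days.
(2200 is not a leap year (divisible by 100 but not 400).)
October 2203: 31 − 4 = 27 days remain.
Then November (30), December (31), January (31), February 2204 (29), March (31): 30 + 31 + 31 + 29 + 31 = 152 days.
April 1, 2204: 1 day.
Residual: 180 days.
Total: 10771 days.
10771 mod 7 = 5, so 5 days before Sunday is Tuesday.

Tuesday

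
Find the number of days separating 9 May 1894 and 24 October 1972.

28657

Day-of-year of May 9, 1894: 129.
Day-of-year of October 24, 1972: 298.
1894 has 365 days, so 365 − 129 = 236 days remain in 1894.
Full years 1895–1971: 59 common + 18 leap = 59×365 + 18×366 = 28123 days.
Total: 236 + 28123 + 298 = 28657 days.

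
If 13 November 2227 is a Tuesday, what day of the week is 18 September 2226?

Monday

Count forward from the earlier date (September 18, 2226) to the later (November 13, 2227):
September 18, 2226 → September 18, 2227: 365 days.
September 2227: 30 − 18 = 12 days remain.
Then October (31): 31 days.
November 1–13, 2227: 13 days.
Residual: 56 days.
Total: 421 days.
421 mod 7 = 1, so 1 day before Tuesday is Monday.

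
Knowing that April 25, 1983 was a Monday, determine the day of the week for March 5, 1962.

Monday

Count forward from the earlier date (March 5, 1962) to the later (April 25, 1983):
From March 5, 1962 to March 5, 1983: 21 years, of which 5 contain a Feb 29 — 16×365 + 5×366 = 7670 days.
March 1983: 31 − 5 = 26 days remain.
April 1–25, 1983: 25 days.
Residual: 51 days.
Total: 7721 days.
7721 is a multiple of 7, so March 5, 1962 falls on the same weekday: Monday.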